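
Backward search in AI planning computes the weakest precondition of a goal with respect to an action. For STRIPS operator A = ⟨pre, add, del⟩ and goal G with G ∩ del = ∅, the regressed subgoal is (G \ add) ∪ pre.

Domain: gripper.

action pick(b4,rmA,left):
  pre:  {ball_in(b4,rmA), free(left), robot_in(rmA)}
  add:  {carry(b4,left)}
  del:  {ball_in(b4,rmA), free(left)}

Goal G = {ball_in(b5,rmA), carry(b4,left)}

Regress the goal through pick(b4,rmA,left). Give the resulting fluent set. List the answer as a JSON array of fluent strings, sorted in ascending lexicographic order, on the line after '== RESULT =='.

Compute (G \ add) ∪ pre:
  G ∩ del = {}  (empty — regression defined)
  G \ add = {ball_in(b5,rmA), carry(b4,left)} \ {carry(b4,left)} = {ball_in(b5,rmA)}
  ∪ pre   = {ball_in(b5,rmA)} ∪ {ball_in(b4,rmA), free(left), robot_in(rmA)}
          = {ball_in(b4,rmA), ball_in(b5,rmA), free(left), robot_in(rmA)}

== RESULT ==
["ball_in(b4,rmA)", "ball_in(b5,rmA)", "free(left)", "robot_in(rmA)"]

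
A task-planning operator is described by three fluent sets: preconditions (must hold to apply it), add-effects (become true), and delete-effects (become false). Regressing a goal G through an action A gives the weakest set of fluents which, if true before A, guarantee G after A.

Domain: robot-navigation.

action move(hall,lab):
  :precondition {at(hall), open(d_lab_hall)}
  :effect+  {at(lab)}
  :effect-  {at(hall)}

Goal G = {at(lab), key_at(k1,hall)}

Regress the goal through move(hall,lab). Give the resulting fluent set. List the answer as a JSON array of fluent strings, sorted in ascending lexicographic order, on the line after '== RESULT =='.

Compute (G \ add) ∪ pre:
  G ∩ del = {}  (empty — regression defined)
  G \ add = {at(lab), key_at(k1,hall)} \ {at(lab)} = {key_at(k1,hall)}
  ∪ pre   = {key_at(k1,hall)} ∪ {at(hall), open(d_lab_hall)}
          = {at(hall), key_at(k1,hall), open(d_lab_hall)}

== RESULT ==
["at(hall)", "key_at(k1,hall)", "open(d_lab_hall)"]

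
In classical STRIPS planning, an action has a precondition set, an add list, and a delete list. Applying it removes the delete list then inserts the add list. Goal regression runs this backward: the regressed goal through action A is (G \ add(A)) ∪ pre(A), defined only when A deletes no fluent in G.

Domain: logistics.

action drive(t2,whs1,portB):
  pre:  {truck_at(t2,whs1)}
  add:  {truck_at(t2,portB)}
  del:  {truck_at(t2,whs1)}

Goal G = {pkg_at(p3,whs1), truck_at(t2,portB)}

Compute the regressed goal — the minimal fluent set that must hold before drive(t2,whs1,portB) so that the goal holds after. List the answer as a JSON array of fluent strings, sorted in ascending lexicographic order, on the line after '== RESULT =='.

Compute (G \ add) ∪ pre:
  G ∩ del = {}  (empty — regression defined)
  G \ add = {pkg_at(p3,whs1), truck_at(t2,portB)} \ {truck_at(t2,portB)} = {pkg_at(p3,whs1)}
  ∪ pre   = {pkg_at(p3,whs1)} ∪ {truck_at(t2,whs1)}
          = {pkg_at(p3,whs1), truck_at(t2,whs1)}

== RESULT ==
["pkg_at(p3,whs1)", "truck_at(t2,whs1)"]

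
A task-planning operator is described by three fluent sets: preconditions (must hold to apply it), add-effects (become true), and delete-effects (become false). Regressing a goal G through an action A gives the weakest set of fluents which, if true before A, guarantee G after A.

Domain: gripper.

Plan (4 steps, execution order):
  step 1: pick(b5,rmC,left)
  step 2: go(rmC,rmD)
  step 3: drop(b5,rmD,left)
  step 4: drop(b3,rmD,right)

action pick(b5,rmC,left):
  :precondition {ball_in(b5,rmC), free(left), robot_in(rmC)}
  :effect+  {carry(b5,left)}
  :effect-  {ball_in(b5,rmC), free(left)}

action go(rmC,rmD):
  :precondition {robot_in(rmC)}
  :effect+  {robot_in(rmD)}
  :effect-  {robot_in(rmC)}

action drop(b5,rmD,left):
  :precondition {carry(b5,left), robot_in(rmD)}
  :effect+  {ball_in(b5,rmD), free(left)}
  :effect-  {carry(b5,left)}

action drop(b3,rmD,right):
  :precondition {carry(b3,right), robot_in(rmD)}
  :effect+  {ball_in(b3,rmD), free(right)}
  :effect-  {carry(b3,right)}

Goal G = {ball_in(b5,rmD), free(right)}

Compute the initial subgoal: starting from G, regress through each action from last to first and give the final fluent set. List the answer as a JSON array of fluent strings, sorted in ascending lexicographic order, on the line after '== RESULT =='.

Regress step by step:
  through step 4 (drop(b3,rmD,right)): drop {free(right)}, keep {ball_in(b5,rmD)}, require {carry(b3,right), robot_in(rmD)}
    → {ball_in(b5,rmD), carry(b3,right), robot_in(rmD)}
  through step 3 (drop(b5,rmD,left)): drop {ball_in(b5,rmD)}, keep {carry(b3,right), robot_in(rmD)}, require {carry(b5,left), robot_in(rmD)}
    → {carry(b3,right), carry(b5,left), robot_in(rmD)}
  through step 2 (go(rmC,rmD)): drop {robot_in(rmD)}, keep {carry(b3,right), carry(b5,left)}, require {robot_in(rmC)}
    → {carry(b3,right), carry(b5,left), robot_in(rmC)}
  through step 1 (pick(b5,rmC,left)): drop {carry(b5,left)}, keep {carry(b3,right), robot_in(rmC)}, require {ball_in(b5,rmC), free(left), robot_in(rmC)}
    → {ball_in(b5,rmC), carry(b3,right), free(left), robot_in(rmC)}

== RESULT ==
["ball_in(b5,rmC)", "carry(b3,right)", "free(left)", "robot_in(rmC)"]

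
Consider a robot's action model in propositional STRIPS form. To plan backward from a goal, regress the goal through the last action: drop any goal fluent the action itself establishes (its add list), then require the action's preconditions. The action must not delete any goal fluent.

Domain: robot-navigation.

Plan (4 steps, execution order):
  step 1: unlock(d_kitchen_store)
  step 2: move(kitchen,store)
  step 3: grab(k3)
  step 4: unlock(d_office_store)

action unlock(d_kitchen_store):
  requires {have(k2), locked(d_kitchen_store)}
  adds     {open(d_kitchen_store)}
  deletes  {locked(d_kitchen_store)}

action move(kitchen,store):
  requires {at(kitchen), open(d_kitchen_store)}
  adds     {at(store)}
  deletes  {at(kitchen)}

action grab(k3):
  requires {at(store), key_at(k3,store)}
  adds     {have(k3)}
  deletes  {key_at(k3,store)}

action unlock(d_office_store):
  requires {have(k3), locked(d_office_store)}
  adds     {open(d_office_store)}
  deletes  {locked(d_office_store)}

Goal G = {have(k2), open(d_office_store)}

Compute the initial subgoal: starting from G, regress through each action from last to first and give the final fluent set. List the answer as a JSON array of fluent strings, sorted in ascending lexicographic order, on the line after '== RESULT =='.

Regress step by step:
  through step 4 (unlock(d_office_store)): drop {open(d_office_store)}, keep {have(k2)}, require {have(k3), locked(d_office_store)}
    → {have(k2), have(k3), locked(d_office_store)}
  through step 3 (grab(k3)): drop {have(k3)}, keep {have(k2), locked(d_office_store)}, require {at(store), key_at(k3,store)}
    → {at(store), have(k2), key_at(k3,store), locked(d_office_store)}
  through step 2 (move(kitchen,store)): drop {at(store)}, keep {have(k2), key_at(k3,store), locked(d_office_store)}, require {at(kitchen), open(d_kitchen_store)}
    → {at(kitchen), have(k2), key_at(k3,store), locked(d_office_store), open(d_kitchen_store)}
  through step 1 (unlock(d_kitchen_store)): drop {open(d_kitchen_store)}, keep {at(kitchen), have(k2), key_at(k3,store), locked(d_office_store)}, require {have(k2), locked(d_kitchen_store)}
    → {at(kitchen), have(k2), key_at(k3,store), locked(d_kitchen_store), locked(d_office_store)}

== RESULT ==
["at(kitchen)", "have(k2)", "key_at(k3,store)", "locked(d_kitchen_store)", "locked(d_office_store)"]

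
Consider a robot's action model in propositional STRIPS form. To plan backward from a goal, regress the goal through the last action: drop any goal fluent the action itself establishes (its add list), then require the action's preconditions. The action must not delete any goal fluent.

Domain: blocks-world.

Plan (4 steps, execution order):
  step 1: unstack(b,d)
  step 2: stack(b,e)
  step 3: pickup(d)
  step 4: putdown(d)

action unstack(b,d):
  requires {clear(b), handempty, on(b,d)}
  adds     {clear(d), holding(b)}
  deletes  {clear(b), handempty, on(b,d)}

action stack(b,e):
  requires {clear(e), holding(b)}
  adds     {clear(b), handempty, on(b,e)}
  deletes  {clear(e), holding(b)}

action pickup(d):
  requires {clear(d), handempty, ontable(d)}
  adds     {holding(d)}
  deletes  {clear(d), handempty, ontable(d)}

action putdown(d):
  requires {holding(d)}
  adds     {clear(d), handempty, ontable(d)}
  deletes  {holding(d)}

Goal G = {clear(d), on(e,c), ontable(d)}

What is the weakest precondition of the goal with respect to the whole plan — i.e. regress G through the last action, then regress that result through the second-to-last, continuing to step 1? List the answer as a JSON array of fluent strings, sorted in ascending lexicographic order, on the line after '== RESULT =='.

Work backward from the goal:
  through step 4 (putdown(d)): drop {clear(d), ontable(d)}, keep {on(e,c)}, require {holding(d)}
    → {holding(d), on(e,c)}
  through step 3 (pickup(d)): drop {holding(d)}, keep {on(e,c)}, require {clear(d), handempty, ontable(d)}
    → {clear(d), handempty, on(e,c), ontable(d)}
  through step 2 (stack(b,e)): drop {handempty}, keep {clear(d), on(e,c), ontable(d)}, require {clear(e), holding(b)}
    → {clear(d), clear(e), holding(b), on(e,c), ontable(d)}
  through step 1 (unstack(b,d)): drop {clear(d), holding(b)}, keep {clear(e), on(e,c), ontable(d)}, require {clear(b), handempty, on(b,d)}
    → {clear(b), clear(e), handempty, on(b,d), on(e,c), ontable(d)}

== RESULT ==
["clear(b)", "clear(e)", "handempty", "on(b,d)", "on(e,c)", "ontable(d)"]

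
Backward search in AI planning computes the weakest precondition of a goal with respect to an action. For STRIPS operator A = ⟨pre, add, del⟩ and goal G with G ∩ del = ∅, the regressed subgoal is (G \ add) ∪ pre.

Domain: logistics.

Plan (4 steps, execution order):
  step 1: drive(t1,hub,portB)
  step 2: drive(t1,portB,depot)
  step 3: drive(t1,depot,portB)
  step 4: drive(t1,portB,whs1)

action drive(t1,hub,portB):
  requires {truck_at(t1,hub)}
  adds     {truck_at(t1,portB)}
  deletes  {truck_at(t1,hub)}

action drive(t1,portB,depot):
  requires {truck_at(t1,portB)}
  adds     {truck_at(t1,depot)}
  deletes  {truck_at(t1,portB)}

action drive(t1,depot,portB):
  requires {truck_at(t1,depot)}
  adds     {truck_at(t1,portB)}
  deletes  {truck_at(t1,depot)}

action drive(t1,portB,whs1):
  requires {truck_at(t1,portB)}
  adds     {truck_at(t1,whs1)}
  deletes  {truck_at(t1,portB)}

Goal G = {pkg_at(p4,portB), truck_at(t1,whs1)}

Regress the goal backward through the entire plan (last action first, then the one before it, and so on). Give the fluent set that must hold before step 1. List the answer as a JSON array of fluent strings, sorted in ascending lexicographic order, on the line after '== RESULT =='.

Work backward from the goal:
  through step 4 (drive(t1,portB,whs1)): drop {truck_at(t1,whs1)}, keep {pkg_at(p4,portB)}, require {truck_at(t1,portB)}
    → {pkg_at(p4,portB), truck_at(t1,portB)}
  through step 3 (drive(t1,depot,portB)): drop {truck_at(t1,portB)}, keep {pkg_at(p4,portB)}, require {truck_at(t1,depot)}
    → {pkg_at(p4,portB), truck_at(t1,depot)}
  through step 2 (drive(t1,portB,depot)): drop {truck_at(t1,depot)}, keep {pkg_at(p4,portB)}, require {truck_at(t1,portB)}
    → {pkg_at(p4,portB), truck_at(t1,portB)}
  through step 1 (drive(t1,hub,portB)): drop {truck_at(t1,portB)}, keep {pkg_at(p4,portB)}, require {truck_at(t1,hub)}
    → {pkg_at(p4,portB), truck_at(t1,hub)}

== RESULT ==
["pkg_at(p4,portB)", "truck_at(t1,hub)"]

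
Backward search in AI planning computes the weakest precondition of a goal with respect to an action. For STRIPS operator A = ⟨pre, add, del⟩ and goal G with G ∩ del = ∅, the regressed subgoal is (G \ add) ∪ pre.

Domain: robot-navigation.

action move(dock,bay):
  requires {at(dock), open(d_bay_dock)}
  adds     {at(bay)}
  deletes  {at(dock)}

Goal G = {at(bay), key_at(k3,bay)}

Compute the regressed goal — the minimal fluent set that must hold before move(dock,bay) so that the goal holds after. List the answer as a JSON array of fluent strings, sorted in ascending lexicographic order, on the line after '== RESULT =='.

Compute (G \ add) ∪ pre:
  G ∩ del = {}  (empty — regression defined)
  G \ add = {at(bay), key_at(k3,bay)} \ {at(bay)} = {key_at(k3,bay)}
  ∪ pre   = {key_at(k3,bay)} ∪ {at(dock), open(d_bay_dock)}
          = {at(dock), key_at(k3,bay), open(d_bay_dock)}

== RESULT ==
["at(dock)", "key_at(k3,bay)", "open(d_bay_dock)"]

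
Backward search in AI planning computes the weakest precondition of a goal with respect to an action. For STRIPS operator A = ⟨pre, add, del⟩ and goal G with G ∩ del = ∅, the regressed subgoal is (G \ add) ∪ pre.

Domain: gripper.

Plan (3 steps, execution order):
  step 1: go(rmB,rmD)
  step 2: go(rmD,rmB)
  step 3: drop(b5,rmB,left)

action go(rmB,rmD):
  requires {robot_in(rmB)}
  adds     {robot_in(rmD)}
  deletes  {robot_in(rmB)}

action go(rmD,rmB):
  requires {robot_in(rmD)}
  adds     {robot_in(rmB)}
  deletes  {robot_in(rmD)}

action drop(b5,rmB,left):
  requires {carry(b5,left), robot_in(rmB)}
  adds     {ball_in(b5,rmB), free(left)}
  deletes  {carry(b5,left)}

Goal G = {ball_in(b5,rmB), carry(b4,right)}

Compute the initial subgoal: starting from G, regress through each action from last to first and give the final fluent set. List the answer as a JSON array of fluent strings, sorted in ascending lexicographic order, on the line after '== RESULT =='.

Work backward from the goal:
  through step 3 (drop(b5,rmB,left)): drop {ball_in(b5,rmB)}, keep {carry(b4,right)}, require {carry(b5,left), robot_in(rmB)}
    → {carry(b4,right), carry(b5,left), robot_in(rmB)}
  through step 2 (go(rmD,rmB)): drop {robot_in(rmB)}, keep {carry(b4,right), carry(b5,left)}, require {robot_in(rmD)}
    → {carry(b4,right), carry(b5,left), robot_in(rmD)}
  through step 1 (go(rmB,rmD)): drop {robot_in(rmD)}, keep {carry(b4,right), carry(b5,left)}, require {robot_in(rmB)}
    → {carry(b4,right), carry(b5,left), robot_in(rmB)}

== RESULT ==
["carry(b4,right)", "carry(b5,left)", "robot_in(rmB)"]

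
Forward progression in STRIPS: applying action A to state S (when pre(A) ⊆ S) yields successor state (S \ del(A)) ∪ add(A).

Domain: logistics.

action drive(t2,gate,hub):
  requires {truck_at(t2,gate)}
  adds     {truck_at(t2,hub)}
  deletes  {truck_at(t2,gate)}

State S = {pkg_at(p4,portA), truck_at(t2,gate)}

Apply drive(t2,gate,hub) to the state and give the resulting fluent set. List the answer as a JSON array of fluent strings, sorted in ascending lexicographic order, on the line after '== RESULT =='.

Progress:
  pre ⊆ S: {truck_at(t2,gate)} ⊆ S  — applicable
  S \ del = {pkg_at(p4,portA)}
  ∪ add   = {pkg_at(p4,portA), truck_at(t2,hub)}

== RESULT ==
["pkg_at(p4,portA)", "truck_at(t2,hub)"]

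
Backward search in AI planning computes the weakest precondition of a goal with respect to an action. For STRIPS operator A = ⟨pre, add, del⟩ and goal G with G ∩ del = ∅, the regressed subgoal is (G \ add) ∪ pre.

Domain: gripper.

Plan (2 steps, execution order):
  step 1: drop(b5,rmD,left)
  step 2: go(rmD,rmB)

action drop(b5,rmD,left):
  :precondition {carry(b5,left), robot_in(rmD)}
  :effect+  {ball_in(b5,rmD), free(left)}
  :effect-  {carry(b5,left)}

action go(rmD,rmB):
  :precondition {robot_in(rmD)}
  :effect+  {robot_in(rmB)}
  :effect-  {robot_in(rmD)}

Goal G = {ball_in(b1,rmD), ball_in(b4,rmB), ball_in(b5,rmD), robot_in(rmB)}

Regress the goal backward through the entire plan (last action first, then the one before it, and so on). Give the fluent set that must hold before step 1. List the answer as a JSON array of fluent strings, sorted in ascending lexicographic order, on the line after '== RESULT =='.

Regress step by step:
  through step 2 (go(rmD,rmB)): drop {robot_in(rmB)}, keep {ball_in(b1,rmD), ball_in(b4,rmB), ball_in(b5,rmD)}, require {robot_in(rmD)}
    → {ball_in(b1,rmD), ball_in(b4,rmB), ball_in(b5,rmD), robot_in(rmD)}
  through step 1 (drop(b5,rmD,left)): drop {ball_in(b5,rmD)}, keep {ball_in(b1,rmD), ball_in(b4,rmB), robot_in(rmD)}, require {carry(b5,left), robot_in(rmD)}
    → {ball_in(b1,rmD), ball_in(b4,rmB), carry(b5,left), robot_in(rmD)}

== RESULT ==
["ball_in(b1,rmD)", "ball_in(b4,rmB)", "carry(b5,left)", "robot_in(rmD)"]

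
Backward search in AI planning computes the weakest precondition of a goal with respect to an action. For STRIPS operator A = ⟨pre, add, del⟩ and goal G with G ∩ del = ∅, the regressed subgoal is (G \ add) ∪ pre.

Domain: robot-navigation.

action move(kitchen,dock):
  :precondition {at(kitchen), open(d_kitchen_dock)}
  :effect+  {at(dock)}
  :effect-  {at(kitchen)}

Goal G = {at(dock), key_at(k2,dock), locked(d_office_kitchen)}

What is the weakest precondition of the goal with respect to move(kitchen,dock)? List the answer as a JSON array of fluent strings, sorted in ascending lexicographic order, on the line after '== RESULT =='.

Regress:
  G ∩ del = {}  (empty — regression defined)
  G \ add = {at(dock), key_at(k2,dock), locked(d_office_kitchen)} \ {at(dock)} = {key_at(k2,dock), locked(d_office_kitchen)}
  ∪ pre   = {key_at(k2,dock), locked(d_office_kitchen)} ∪ {at(kitchen), open(d_kitchen_dock)}
          = {at(kitchen), key_at(k2,dock), locked(d_office_kitchen), open(d_kitchen_dock)}

== RESULT ==
["at(kitchen)", "key_at(k2,dock)", "locked(d_office_kitchen)", "open(d_kitchen_dock)"]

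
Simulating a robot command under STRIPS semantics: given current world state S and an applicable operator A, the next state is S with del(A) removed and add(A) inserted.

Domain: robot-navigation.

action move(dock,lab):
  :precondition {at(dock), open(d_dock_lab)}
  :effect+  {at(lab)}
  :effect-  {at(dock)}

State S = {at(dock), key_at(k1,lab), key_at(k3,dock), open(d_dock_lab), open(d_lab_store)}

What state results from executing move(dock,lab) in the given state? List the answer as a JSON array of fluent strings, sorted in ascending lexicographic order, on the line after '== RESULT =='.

Compute (S \ del) ∪ add:
  pre ⊆ S: {at(dock), open(d_dock_lab)} ⊆ S  — applicable
  S \ del = {key_at(k1,lab), key_at(k3,dock), open(d_dock_lab), open(d_lab_store)}
  ∪ add   = {at(lab), key_at(k1,lab), key_at(k3,dock), open(d_dock_lab), open(d_lab_store)}

== RESULT ==
["at(lab)", "key_at(k1,lab)", "key_at(k3,dock)", "open(d_dock_lab)", "open(d_lab_store)"]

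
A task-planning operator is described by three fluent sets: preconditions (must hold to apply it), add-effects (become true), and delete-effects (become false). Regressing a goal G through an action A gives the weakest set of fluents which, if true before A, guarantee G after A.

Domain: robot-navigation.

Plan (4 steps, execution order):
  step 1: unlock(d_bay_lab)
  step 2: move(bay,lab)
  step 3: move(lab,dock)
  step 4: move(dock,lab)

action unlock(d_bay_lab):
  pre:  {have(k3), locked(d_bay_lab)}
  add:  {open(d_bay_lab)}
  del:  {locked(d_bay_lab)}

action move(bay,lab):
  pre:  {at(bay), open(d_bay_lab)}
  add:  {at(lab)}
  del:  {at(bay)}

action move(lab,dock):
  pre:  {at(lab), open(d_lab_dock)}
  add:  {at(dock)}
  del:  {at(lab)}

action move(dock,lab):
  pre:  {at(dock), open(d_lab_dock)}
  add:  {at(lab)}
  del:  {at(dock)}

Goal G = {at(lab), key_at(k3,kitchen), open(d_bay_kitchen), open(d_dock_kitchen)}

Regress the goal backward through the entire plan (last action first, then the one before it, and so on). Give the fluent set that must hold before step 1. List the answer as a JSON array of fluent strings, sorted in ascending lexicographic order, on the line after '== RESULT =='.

Regress step by step:
  through step 4 (move(dock,lab)): drop {at(lab)}, keep {key_at(k3,kitchen), open(d_bay_kitchen), open(d_dock_kitchen)}, require {at(dock), open(d_lab_dock)}
    → {at(dock), key_at(k3,kitchen), open(d_bay_kitchen), open(d_dock_kitchen), open(d_lab_dock)}
  through step 3 (move(lab,dock)): drop {at(dock)}, keep {key_at(k3,kitchen), open(d_bay_kitchen), open(d_dock_kitchen), open(d_lab_dock)}, require {at(lab), open(d_lab_dock)}
    → {at(lab), key_at(k3,kitchen), open(d_bay_kitchen), open(d_dock_kitchen), open(d_lab_dock)}
  through step 2 (move(bay,lab)): drop {at(lab)}, keep {key_at(k3,kitchen), open(d_bay_kitchen), open(d_dock_kitchen), open(d_lab_dock)}, require {at(bay), open(d_bay_lab)}
    → {at(bay), key_at(k3,kitchen), open(d_bay_kitchen), open(d_bay_lab), open(d_dock_kitchen), open(d_lab_dock)}
  through step 1 (unlock(d_bay_lab)): drop {open(d_bay_lab)}, keep {at(bay), key_at(k3,kitchen), open(d_bay_kitchen), open(d_dock_kitchen), open(d_lab_dock)}, require {have(k3), locked(d_bay_lab)}
    → {at(bay), have(k3), key_at(k3,kitchen), locked(d_bay_lab), open(d_bay_kitchen), open(d_dock_kitchen), open(d_lab_dock)}

== RESULT ==
["at(bay)", "have(k3)", "key_at(k3,kitchen)", "locked(d_bay_lab)", "open(d_bay_kitchen)", "open(d_dock_kitchen)", "open(d_lab_dock)"]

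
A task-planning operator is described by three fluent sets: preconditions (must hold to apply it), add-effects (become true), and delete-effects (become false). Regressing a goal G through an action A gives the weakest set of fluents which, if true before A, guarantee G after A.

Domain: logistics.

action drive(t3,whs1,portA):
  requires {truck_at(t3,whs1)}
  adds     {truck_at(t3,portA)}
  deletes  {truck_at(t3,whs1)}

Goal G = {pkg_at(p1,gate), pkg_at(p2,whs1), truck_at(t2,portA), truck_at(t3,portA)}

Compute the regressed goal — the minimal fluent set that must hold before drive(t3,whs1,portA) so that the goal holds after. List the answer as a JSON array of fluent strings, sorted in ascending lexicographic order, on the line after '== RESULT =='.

Compute (G \ add) ∪ pre:
  G ∩ del = {}  (empty — regression defined)
  G \ add = {pkg_at(p1,gate), pkg_at(p2,whs1), truck_at(t2,portA), truck_at(t3,portA)} \ {truck_at(t3,portA)} = {pkg_at(p1,gate), pkg_at(p2,whs1), truck_at(t2,portA)}
  ∪ pre   = {pkg_at(p1,gate), pkg_at(p2,whs1), truck_at(t2,portA)} ∪ {truck_at(t3,whs1)}
          = {pkg_at(p1,gate), pkg_at(p2,whs1), truck_at(t2,portA), truck_at(t3,whs1)}

== RESULT ==
["pkg_at(p1,gate)", "pkg_at(p2,whs1)", "truck_at(t2,portA)", "truck_at(t3,whs1)"]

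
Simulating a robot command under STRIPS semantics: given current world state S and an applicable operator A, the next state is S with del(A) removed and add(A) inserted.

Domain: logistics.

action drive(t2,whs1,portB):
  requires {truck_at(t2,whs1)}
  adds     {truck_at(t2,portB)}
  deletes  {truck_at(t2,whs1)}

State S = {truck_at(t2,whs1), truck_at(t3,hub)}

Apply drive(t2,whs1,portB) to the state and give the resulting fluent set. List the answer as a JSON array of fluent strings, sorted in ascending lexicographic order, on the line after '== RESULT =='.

Progress:
  pre ⊆ S: {truck_at(t2,whs1)} ⊆ S  — applicable
  S \ del = {truck_at(t3,hub)}
  ∪ add   = {truck_at(t2,portB), truck_at(t3,hub)}

== RESULT ==
["truck_at(t2,portB)", "truck_at(t3,hub)"]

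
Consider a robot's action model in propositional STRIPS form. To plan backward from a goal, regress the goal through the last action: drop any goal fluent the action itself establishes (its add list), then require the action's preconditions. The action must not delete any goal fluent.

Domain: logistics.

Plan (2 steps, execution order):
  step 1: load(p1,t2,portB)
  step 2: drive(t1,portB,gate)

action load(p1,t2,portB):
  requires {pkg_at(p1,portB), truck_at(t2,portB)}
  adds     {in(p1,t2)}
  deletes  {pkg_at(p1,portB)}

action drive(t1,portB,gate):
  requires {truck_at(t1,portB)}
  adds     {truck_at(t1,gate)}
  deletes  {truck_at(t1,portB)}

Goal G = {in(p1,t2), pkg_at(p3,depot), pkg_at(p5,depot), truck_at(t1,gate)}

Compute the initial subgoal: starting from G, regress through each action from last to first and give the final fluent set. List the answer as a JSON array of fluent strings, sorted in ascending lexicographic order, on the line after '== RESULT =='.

Regress step by step:
  through step 2 (drive(t1,portB,gate)): drop {truck_at(t1,gate)}, keep {in(p1,t2), pkg_at(p3,depot), pkg_at(p5,depot)}, require {truck_at(t1,portB)}
    → {in(p1,t2), pkg_at(p3,depot), pkg_at(p5,depot), truck_at(t1,portB)}
  through step 1 (load(p1,t2,portB)): drop {in(p1,t2)}, keep {pkg_at(p3,depot), pkg_at(p5,depot), truck_at(t1,portB)}, require {pkg_at(p1,portB), truck_at(t2,portB)}
    → {pkg_at(p1,portB), pkg_at(p3,depot), pkg_at(p5,depot), truck_at(t1,portB), truck_at(t2,portB)}

== RESULT ==
["pkg_at(p1,portB)", "pkg_at(p3,depot)", "pkg_at(p5,depot)", "truck_at(t1,portB)", "truck_at(t2,portB)"]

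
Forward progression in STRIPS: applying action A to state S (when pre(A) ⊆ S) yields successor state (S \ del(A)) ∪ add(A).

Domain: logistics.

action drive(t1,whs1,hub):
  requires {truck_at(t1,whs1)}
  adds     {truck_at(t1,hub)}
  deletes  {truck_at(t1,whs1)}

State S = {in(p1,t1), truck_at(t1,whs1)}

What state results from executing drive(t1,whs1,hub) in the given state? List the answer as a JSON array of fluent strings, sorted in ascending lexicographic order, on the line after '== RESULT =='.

Compute (S \ del) ∪ add:
  pre ⊆ S: {truck_at(t1,whs1)} ⊆ S  — applicable
  S \ del = {in(p1,t1)}
  ∪ add   = {in(p1,t1), truck_at(t1,hub)}

== RESULT ==
["in(p1,t1)", "truck_at(t1,hub)"]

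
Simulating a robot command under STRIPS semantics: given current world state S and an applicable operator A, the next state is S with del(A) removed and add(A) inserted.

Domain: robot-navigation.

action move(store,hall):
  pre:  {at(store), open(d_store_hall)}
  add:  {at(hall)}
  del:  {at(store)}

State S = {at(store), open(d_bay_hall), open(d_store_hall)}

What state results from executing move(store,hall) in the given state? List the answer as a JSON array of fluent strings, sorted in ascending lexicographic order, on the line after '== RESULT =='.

Compute (S \ del) ∪ add:
  pre ⊆ S: {at(store), open(d_store_hall)} ⊆ S  — applicable
  S \ del = {open(d_bay_hall), open(d_store_hall)}
  ∪ add   = {at(hall), open(d_bay_hall), open(d_store_hall)}

== RESULT ==
["at(hall)", "open(d_bay_hall)", "open(d_store_hall)"]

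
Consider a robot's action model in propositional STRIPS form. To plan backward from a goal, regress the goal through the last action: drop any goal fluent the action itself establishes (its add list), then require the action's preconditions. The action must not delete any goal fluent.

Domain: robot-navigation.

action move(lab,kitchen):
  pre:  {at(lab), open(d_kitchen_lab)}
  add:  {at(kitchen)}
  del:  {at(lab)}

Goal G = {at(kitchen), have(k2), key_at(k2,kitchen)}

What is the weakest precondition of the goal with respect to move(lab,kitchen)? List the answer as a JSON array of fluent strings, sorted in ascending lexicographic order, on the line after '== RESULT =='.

Compute (G \ add) ∪ pre:
  G ∩ del = {}  (empty — regression defined)
  G \ add = {at(kitchen), have(k2), key_at(k2,kitchen)} \ {at(kitchen)} = {have(k2), key_at(k2,kitchen)}
  ∪ pre   = {have(k2), key_at(k2,kitchen)} ∪ {at(lab), open(d_kitchen_lab)}
          = {at(lab), have(k2), key_at(k2,kitchen), open(d_kitchen_lab)}

== RESULT ==
["at(lab)", "have(k2)", "key_at(k2,kitchen)", "open(d_kitchen_lab)"]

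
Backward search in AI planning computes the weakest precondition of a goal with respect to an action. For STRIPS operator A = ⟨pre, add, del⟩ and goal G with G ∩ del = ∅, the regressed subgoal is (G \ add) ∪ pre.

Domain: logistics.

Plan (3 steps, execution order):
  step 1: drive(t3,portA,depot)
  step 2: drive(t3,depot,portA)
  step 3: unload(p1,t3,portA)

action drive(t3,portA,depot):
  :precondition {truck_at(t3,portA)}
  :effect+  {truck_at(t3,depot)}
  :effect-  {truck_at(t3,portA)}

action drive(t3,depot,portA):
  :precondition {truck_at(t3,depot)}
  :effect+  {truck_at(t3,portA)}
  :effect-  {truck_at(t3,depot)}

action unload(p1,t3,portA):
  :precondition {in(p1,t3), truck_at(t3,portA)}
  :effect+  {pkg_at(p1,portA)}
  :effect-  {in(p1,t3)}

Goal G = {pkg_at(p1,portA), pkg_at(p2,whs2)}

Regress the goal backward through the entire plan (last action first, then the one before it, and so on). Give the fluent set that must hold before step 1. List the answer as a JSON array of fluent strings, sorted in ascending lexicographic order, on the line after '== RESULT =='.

Regress step by step:
  through step 3 (unload(p1,t3,portA)): drop {pkg_at(p1,portA)}, keep {pkg_at(p2,whs2)}, require {in(p1,t3), truck_at(t3,portA)}
    → {in(p1,t3), pkg_at(p2,whs2), truck_at(t3,portA)}
  through step 2 (drive(t3,depot,portA)): drop {truck_at(t3,portA)}, keep {in(p1,t3), pkg_at(p2,whs2)}, require {truck_at(t3,depot)}
    → {in(p1,t3), pkg_at(p2,whs2), truck_at(t3,depot)}
  through step 1 (drive(t3,portA,depot)): drop {truck_at(t3,depot)}, keep {in(p1,t3), pkg_at(p2,whs2)}, require {truck_at(t3,portA)}
    → {in(p1,t3), pkg_at(p2,whs2), truck_at(t3,portA)}

== RESULT ==
["in(p1,t3)", "pkg_at(p2,whs2)", "truck_at(t3,portA)"]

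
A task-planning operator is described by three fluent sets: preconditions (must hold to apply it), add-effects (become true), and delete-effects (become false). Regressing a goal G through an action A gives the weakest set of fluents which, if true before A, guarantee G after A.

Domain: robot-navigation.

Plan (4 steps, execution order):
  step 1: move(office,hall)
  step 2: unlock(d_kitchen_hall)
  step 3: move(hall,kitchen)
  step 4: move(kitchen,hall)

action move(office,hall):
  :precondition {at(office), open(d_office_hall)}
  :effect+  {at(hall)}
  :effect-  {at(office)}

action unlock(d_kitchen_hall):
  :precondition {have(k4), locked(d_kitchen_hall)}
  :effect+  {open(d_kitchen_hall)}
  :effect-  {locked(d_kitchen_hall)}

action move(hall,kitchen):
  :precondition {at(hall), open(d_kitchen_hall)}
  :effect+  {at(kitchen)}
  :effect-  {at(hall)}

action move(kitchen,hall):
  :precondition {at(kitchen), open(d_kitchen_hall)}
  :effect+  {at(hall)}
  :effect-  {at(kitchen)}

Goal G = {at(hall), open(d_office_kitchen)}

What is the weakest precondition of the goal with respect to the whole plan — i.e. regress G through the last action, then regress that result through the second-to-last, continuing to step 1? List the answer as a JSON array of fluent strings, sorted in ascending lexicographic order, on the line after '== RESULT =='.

Regress step by step:
  through step 4 (move(kitchen,hall)): drop {at(hall)}, keep {open(d_office_kitchen)}, require {at(kitchen), open(d_kitchen_hall)}
    → {at(kitchen), open(d_kitchen_hall), open(d_office_kitchen)}
  through step 3 (move(hall,kitchen)): drop {at(kitchen)}, keep {open(d_kitchen_hall), open(d_office_kitchen)}, require {at(hall), open(d_kitchen_hall)}
    → {at(hall), open(d_kitchen_hall), open(d_office_kitchen)}
  through step 2 (unlock(d_kitchen_hall)): drop {open(d_kitchen_hall)}, keep {at(hall), open(d_office_kitchen)}, require {have(k4), locked(d_kitchen_hall)}
    → {at(hall), have(k4), locked(d_kitchen_hall), open(d_office_kitchen)}
  through step 1 (move(office,hall)): drop {at(hall)}, keep {have(k4), locked(d_kitchen_hall), open(d_office_kitchen)}, require {at(office), open(d_office_hall)}
    → {at(office), have(k4), locked(d_kitchen_hall), open(d_office_hall), open(d_office_kitchen)}

== RESULT ==
["at(office)", "have(k4)", "locked(d_kitchen_hall)", "open(d_office_hall)", "open(d_office_kitchen)"]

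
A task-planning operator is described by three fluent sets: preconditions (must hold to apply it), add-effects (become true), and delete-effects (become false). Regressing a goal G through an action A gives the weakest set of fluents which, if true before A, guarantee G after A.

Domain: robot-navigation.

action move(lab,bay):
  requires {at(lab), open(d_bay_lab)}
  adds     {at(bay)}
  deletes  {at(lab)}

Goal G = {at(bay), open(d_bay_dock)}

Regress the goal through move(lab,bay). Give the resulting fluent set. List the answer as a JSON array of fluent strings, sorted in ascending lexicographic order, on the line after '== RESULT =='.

Compute (G \ add) ∪ pre:
  G ∩ del = {}  (empty — regression defined)
  G \ add = {at(bay), open(d_bay_dock)} \ {at(bay)} = {open(d_bay_dock)}
  ∪ pre   = {open(d_bay_dock)} ∪ {at(lab), open(d_bay_lab)}
          = {at(lab), open(d_bay_dock), open(d_bay_lab)}

== RESULT ==
["at(lab)", "open(d_bay_dock)", "open(d_bay_lab)"]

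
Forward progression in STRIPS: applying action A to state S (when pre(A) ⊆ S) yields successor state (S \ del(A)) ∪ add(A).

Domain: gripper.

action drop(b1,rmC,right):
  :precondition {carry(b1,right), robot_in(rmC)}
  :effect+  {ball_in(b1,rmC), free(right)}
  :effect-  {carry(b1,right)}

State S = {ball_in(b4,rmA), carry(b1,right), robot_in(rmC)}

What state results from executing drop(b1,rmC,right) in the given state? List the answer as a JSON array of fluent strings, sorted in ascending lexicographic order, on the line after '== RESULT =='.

Progress:
  pre ⊆ S: {carry(b1,right), robot_in(rmC)} ⊆ S  — applicable
  S \ del = {ball_in(b4,rmA), robot_in(rmC)}
  ∪ add   = {ball_in(b1,rmC), ball_in(b4,rmA), free(right), robot_in(rmC)}

== RESULT ==
["ball_in(b1,rmC)", "ball_in(b4,rmA)", "free(right)", "robot_in(rmC)"]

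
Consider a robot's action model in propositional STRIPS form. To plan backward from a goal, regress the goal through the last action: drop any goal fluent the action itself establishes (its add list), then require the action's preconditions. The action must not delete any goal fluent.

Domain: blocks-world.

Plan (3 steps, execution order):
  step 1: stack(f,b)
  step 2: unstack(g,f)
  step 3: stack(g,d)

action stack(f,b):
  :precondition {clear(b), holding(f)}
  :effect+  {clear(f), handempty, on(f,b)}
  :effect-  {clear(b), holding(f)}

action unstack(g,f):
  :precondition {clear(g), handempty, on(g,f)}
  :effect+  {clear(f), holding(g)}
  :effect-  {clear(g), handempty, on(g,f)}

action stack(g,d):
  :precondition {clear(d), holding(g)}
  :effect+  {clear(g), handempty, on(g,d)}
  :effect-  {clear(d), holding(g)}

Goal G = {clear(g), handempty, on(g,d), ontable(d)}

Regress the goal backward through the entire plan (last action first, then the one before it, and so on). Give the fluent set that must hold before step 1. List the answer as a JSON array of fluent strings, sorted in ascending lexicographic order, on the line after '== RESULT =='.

Regress step by step:
  through step 3 (stack(g,d)): drop {clear(g), handempty, on(g,d)}, keep {ontable(d)}, require {clear(d), holding(g)}
    → {clear(d), holding(g), ontable(d)}
  through step 2 (unstack(g,f)): drop {holding(g)}, keep {clear(d), ontable(d)}, require {clear(g), handempty, on(g,f)}
    → {clear(d), clear(g), handempty, on(g,f), ontable(d)}
  through step 1 (stack(f,b)): drop {handempty}, keep {clear(d), clear(g), on(g,f), ontable(d)}, require {clear(b), holding(f)}
    → {clear(b), clear(d), clear(g), holding(f), on(g,f), ontable(d)}

== RESULT ==
["clear(b)", "clear(d)", "clear(g)", "holding(f)", "on(g,f)", "ontable(d)"]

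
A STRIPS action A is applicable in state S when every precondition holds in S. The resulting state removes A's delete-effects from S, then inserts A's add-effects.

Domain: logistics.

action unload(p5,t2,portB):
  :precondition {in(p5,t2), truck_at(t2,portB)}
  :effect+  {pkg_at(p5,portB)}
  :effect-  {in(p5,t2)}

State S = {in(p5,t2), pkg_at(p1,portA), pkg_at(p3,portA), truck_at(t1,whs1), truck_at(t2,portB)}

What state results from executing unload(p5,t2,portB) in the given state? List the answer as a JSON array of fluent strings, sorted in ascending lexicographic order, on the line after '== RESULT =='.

Compute (S \ del) ∪ add:
  pre ⊆ S: {in(p5,t2), truck_at(t2,portB)} ⊆ S  — applicable
  S \ del = {pkg_at(p1,portA), pkg_at(p3,portA), truck_at(t1,whs1), truck_at(t2,portB)}
  ∪ add   = {pkg_at(p1,portA), pkg_at(p3,portA), pkg_at(p5,portB), truck_at(t1,whs1), truck_at(t2,portB)}

== RESULT ==
["pkg_at(p1,portA)", "pkg_at(p3,portA)", "pkg_at(p5,portB)", "truck_at(t1,whs1)", "truck_at(t2,portB)"]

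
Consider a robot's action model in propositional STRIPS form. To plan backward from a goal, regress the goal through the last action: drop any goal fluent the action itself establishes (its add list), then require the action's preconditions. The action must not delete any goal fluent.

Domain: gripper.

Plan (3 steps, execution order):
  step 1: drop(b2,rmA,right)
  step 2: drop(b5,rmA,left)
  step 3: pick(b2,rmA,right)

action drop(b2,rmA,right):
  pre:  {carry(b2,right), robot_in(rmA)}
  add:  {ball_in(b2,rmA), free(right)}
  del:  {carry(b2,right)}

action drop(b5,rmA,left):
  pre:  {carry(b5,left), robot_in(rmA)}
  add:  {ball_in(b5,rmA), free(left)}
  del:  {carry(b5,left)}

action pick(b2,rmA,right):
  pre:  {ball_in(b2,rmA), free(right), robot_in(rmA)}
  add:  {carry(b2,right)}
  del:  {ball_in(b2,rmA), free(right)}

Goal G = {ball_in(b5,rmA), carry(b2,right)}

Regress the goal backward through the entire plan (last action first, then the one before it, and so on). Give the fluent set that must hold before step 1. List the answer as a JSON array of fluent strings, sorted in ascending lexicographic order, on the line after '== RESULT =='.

Work backward from the goal:
  through step 3 (pick(b2,rmA,right)): drop {carry(b2,right)}, keep {ball_in(b5,rmA)}, require {ball_in(b2,rmA), free(right), robot_in(rmA)}
    → {ball_in(b2,rmA), ball_in(b5,rmA), free(right), robot_in(rmA)}
  through step 2 (drop(b5,rmA,left)): drop {ball_in(b5,rmA)}, keep {ball_in(b2,rmA), free(right), robot_in(rmA)}, require {carry(b5,left), robot_in(rmA)}
    → {ball_in(b2,rmA), carry(b5,left), free(right), robot_in(rmA)}
  through step 1 (drop(b2,rmA,right)): drop {ball_in(b2,rmA), free(right)}, keep {carry(b5,left), robot_in(rmA)}, require {carry(b2,right), robot_in(rmA)}
    → {carry(b2,right), carry(b5,left), robot_in(rmA)}

== RESULT ==
["carry(b2,right)", "carry(b5,left)", "robot_in(rmA)"]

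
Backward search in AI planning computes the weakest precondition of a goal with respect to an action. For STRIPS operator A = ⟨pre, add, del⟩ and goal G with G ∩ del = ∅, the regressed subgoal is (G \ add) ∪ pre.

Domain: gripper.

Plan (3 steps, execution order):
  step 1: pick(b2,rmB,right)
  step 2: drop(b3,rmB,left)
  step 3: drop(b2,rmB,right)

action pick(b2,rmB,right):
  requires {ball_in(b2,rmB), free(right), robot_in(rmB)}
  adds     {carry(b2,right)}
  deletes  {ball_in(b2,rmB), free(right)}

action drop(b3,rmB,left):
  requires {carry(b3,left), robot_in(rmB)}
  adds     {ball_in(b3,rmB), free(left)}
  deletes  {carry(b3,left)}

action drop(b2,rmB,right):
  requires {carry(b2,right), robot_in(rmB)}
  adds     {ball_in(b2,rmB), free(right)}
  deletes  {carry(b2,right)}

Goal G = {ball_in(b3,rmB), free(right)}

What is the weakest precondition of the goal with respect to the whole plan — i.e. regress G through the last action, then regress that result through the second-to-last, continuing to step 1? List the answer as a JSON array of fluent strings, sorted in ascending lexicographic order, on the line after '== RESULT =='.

Regress step by step:
  through step 3 (drop(b2,rmB,right)): drop {free(right)}, keep {ball_in(b3,rmB)}, require {carry(b2,right), robot_in(rmB)}
    → {ball_in(b3,rmB), carry(b2,right), robot_in(rmB)}
  through step 2 (drop(b3,rmB,left)): drop {ball_in(b3,rmB)}, keep {carry(b2,right), robot_in(rmB)}, require {carry(b3,left), robot_in(rmB)}
    → {carry(b2,right), carry(b3,left), robot_in(rmB)}
  through step 1 (pick(b2,rmB,right)): drop {carry(b2,right)}, keep {carry(b3,left), robot_in(rmB)}, require {ball_in(b2,rmB), free(right), robot_in(rmB)}
    → {ball_in(b2,rmB), carry(b3,left), free(right), robot_in(rmB)}

== RESULT ==
["ball_in(b2,rmB)", "carry(b3,left)", "free(right)", "robot_in(rmB)"]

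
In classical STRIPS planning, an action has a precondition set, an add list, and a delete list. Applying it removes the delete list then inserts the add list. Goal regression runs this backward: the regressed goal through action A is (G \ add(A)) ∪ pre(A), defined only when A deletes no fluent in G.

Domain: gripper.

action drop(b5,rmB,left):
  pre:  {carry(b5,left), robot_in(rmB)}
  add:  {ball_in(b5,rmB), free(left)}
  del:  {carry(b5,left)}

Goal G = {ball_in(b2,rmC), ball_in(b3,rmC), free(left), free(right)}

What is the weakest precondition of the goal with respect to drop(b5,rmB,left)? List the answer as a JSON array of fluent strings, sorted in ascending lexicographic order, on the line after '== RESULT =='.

Regress:
  G ∩ del = {}  (empty — regression defined)
  G \ add = {ball_in(b2,rmC), ball_in(b3,rmC), free(left), free(right)} \ {ball_in(b5,rmB), free(left)} = {ball_in(b2,rmC), ball_in(b3,rmC), free(right)}
  ∪ pre   = {ball_in(b2,rmC), ball_in(b3,rmC), free(right)} ∪ {carry(b5,left), robot_in(rmB)}
          = {ball_in(b2,rmC), ball_in(b3,rmC), carry(b5,left), free(right), robot_in(rmB)}

== RESULT ==
["ball_in(b2,rmC)", "ball_in(b3,rmC)", "carry(b5,left)", "free(right)", "robot_in(rmB)"]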